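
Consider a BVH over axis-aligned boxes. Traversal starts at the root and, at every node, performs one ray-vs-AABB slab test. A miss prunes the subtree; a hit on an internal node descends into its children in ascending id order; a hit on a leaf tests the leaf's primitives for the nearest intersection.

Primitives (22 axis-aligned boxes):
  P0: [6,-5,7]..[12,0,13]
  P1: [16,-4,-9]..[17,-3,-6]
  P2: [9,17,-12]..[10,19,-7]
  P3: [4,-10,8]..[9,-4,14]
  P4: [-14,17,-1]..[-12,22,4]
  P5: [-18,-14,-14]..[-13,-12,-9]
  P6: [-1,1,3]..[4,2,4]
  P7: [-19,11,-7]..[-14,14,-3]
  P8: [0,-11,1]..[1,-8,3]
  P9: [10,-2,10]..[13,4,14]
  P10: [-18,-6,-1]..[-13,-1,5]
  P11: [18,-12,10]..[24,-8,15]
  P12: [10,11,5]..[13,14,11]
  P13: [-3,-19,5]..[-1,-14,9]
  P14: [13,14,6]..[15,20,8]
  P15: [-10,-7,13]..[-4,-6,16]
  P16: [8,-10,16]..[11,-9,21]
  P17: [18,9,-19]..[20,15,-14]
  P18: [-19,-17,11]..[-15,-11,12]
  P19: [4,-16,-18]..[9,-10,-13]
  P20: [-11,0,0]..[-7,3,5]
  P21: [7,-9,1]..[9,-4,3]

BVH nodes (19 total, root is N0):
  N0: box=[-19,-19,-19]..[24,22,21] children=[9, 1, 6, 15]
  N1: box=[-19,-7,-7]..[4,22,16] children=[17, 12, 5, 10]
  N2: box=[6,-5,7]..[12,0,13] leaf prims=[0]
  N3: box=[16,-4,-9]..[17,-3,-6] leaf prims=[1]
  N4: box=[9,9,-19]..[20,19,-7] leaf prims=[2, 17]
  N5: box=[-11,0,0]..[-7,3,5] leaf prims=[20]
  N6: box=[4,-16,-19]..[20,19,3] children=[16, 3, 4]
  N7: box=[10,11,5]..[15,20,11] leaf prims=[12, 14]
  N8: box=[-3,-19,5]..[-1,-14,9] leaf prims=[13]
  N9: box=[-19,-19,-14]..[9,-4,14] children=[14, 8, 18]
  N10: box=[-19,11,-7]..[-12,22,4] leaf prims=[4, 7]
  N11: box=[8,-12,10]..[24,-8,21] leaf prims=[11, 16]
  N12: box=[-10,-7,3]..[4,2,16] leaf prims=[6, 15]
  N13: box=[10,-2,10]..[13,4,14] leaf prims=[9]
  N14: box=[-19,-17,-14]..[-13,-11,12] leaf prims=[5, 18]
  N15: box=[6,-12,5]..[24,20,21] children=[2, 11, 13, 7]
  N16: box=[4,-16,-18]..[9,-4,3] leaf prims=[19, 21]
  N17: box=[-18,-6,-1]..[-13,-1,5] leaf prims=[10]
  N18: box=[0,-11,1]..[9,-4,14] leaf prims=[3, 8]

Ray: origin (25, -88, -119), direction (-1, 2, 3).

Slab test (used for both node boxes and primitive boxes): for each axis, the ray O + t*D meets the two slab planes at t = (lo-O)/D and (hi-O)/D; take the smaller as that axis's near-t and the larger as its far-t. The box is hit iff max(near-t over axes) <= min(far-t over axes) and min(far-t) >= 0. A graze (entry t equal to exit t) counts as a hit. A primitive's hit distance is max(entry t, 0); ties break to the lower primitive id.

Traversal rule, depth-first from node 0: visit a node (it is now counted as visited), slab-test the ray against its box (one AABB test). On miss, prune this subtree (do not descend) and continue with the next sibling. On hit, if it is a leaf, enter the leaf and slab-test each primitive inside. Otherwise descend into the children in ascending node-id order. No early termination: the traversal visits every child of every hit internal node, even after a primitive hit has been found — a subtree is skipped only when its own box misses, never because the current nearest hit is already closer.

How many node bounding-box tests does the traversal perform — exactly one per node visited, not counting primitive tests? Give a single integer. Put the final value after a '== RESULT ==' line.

Walk:
N0 x:[1,44] y:[69/2,55] z:[100/3,140/3] -> hit [69/2,44], descend [1, 6, 9, 15]
  N1 x:[21,44] y:[81/2,55] z:[112/3,45] -> hit [81/2,44], descend [5, 10, 12, 17]
    N5 x:[32,36] y:[44,91/2] z:[119/3,124/3] -> miss, prune
    N10 x:[37,44] y:[99/2,55] z:[112/3,41] -> miss, prune
    N12 x:[21,35] y:[81/2,45] z:[122/3,45] -> miss, prune
    N17 x:[38,43] y:[41,87/2] z:[118/3,124/3] -> hit [41,124/3] leaf, test {P10@t=41}
  N6 x:[5,21] y:[36,107/2] z:[100/3,122/3] -> miss, prune
  N9 x:[16,44] y:[69/2,42] z:[35,133/3] -> hit [35,42], descend [8, 14, 18]
    N8 x:[26,28] y:[69/2,37] z:[124/3,128/3] -> miss, prune
    N14 x:[38,44] y:[71/2,77/2] z:[35,131/3] -> hit [38,77/2] leaf, test {P5(miss), P18(miss)}
    N18 x:[16,25] y:[77/2,42] z:[40,133/3] -> miss, prune
  N15 x:[1,19] y:[38,54] z:[124/3,140/3] -> miss, prune

Visited [0, 1, 5, 10, 12, 17, 6, 9, 8, 14, 18, 15]. Tests: 12 box, 2 leaf. Nearest: P10.

== RESULT ==
12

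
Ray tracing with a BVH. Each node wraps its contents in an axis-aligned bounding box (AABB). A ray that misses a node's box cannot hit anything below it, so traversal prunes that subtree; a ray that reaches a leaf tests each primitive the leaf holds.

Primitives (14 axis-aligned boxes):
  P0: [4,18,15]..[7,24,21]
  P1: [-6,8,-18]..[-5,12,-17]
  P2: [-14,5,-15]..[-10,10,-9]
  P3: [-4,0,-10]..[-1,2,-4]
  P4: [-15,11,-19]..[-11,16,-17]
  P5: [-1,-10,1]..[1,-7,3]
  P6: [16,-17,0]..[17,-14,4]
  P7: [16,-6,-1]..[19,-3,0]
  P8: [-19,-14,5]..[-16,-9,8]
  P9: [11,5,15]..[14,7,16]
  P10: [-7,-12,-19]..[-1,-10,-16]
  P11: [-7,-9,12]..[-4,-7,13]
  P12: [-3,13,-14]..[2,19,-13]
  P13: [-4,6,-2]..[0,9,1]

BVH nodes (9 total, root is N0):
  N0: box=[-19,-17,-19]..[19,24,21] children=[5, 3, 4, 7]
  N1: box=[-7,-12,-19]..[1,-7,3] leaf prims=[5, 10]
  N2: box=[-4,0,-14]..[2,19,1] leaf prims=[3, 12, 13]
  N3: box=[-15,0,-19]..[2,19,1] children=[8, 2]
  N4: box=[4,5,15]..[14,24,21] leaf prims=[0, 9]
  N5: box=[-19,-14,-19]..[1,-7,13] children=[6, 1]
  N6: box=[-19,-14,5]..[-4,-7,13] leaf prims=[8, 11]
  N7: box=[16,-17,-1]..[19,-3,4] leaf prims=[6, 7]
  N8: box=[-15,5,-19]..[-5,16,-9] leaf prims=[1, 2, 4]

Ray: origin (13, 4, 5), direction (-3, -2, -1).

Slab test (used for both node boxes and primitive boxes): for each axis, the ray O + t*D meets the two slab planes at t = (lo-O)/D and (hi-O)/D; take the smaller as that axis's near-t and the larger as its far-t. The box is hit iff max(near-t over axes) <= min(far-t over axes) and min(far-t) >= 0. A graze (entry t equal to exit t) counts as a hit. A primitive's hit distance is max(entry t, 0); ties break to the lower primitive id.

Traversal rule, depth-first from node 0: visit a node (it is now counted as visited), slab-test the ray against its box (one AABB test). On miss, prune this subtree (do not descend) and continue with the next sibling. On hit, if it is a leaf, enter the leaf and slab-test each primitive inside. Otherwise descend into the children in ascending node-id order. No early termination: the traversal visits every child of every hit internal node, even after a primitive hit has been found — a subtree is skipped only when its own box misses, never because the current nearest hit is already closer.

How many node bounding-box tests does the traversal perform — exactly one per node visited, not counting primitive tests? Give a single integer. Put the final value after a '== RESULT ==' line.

Walk:
N0 x:[-2,32/3] y:[-10,21/2] z:[-16,24] -> hit [-2,21/2], descend [3, 4, 5, 7]
  N3 x:[11/3,28/3] y:[-15/2,2] z:[4,24] -> miss, prune
  N4 x:[-1/3,3] y:[-10,-1/2] z:[-16,-10] -> miss, prune
  N5 x:[4,32/3] y:[11/2,9] z:[-8,24] -> hit [11/2,9], descend [1, 6]
    N1 x:[4,20/3] y:[11/2,8] z:[2,24] -> hit [11/2,20/3] leaf, test {P5(miss), P10(miss)}
    N6 x:[17/3,32/3] y:[11/2,9] z:[-8,0] -> miss, prune
  N7 x:[-2,-1] y:[7/2,21/2] z:[1,6] -> miss, prune

order=[0, 3, 4, 5, 1, 6, 7]  |boxes|=7  |leaves|=1  hit=miss

== RESULT ==
7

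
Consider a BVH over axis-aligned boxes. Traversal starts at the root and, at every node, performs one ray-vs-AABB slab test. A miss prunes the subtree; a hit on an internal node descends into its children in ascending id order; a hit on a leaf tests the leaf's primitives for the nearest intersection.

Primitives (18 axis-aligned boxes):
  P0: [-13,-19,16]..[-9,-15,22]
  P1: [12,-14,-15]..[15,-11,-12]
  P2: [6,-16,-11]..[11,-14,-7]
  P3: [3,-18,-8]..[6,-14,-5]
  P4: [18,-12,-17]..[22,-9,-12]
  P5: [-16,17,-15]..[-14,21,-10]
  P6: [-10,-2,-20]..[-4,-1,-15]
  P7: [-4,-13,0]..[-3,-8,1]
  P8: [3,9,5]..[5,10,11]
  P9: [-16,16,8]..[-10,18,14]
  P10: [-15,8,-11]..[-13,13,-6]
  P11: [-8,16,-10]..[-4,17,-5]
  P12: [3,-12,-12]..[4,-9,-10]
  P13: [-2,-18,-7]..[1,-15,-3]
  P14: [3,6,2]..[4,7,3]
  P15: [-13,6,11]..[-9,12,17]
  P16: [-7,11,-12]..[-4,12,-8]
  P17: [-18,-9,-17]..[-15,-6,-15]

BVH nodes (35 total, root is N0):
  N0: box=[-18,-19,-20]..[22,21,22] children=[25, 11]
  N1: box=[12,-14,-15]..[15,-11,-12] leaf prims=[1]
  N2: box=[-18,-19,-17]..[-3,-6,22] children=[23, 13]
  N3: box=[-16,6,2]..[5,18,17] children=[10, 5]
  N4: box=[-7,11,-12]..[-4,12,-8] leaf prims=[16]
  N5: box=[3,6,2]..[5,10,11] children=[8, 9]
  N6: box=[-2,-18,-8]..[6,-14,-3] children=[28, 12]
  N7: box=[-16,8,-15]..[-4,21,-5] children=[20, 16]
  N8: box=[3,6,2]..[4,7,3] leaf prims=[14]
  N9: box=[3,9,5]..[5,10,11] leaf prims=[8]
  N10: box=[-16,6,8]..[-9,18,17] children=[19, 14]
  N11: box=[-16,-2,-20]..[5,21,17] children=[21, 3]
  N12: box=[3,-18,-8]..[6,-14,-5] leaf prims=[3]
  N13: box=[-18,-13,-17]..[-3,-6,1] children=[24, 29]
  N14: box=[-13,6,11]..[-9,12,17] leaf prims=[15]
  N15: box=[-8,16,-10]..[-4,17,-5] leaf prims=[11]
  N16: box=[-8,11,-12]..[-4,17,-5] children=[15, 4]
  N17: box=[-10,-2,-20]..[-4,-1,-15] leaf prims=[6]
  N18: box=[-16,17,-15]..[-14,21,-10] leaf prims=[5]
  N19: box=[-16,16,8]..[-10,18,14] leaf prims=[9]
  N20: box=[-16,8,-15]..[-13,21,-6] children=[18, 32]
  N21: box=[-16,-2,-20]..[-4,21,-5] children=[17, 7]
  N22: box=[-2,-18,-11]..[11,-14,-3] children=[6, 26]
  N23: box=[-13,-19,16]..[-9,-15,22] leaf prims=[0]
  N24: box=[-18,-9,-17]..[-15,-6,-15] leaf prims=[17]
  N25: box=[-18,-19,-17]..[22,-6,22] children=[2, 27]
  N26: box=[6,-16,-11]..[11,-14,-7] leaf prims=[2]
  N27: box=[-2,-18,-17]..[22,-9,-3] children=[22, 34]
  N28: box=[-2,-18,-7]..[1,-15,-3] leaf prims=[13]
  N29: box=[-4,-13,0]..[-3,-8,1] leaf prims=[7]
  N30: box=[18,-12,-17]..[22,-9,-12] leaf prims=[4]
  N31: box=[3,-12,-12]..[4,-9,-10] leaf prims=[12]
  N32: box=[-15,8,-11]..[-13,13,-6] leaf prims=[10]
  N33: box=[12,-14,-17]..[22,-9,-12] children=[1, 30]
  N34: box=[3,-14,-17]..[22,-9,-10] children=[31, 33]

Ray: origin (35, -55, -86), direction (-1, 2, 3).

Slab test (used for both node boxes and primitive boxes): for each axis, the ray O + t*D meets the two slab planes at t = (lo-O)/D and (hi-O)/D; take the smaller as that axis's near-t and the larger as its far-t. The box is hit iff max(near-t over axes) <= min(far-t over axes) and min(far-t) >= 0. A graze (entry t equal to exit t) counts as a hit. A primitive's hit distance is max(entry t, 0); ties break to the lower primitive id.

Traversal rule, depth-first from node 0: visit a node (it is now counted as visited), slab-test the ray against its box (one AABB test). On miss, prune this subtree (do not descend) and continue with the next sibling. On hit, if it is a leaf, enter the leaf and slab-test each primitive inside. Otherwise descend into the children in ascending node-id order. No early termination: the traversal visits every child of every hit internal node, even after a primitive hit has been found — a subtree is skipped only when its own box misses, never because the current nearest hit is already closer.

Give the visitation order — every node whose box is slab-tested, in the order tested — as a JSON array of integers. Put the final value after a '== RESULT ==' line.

Walk:
N0 x:[13,53] y:[18,38] z:[22,36] -> hit [22,36], descend [11, 25]
  N11 x:[30,51] y:[53/2,38] z:[22,103/3] -> hit [30,103/3], descend [3, 21]
    N3 x:[30,51] y:[61/2,73/2] z:[88/3,103/3] -> hit [61/2,103/3], descend [5, 10]
      N5 x:[30,32] y:[61/2,65/2] z:[88/3,97/3] -> hit [61/2,32], descend [8, 9]
        N8 x:[31,32] y:[61/2,31] z:[88/3,89/3] -> miss, prune
        N9 x:[30,32] y:[32,65/2] z:[91/3,97/3] -> hit [32,32] leaf, test {P8@t=32}
      N10 x:[44,51] y:[61/2,73/2] z:[94/3,103/3] -> miss, prune
    N21 x:[39,51] y:[53/2,38] z:[22,27] -> miss, prune
  N25 x:[13,53] y:[18,49/2] z:[23,36] -> hit [23,49/2], descend [2, 27]
    N2 x:[38,53] y:[18,49/2] z:[23,36] -> miss, prune
    N27 x:[13,37] y:[37/2,23] z:[23,83/3] -> hit [23,23], descend [22, 34]
      N22 x:[24,37] y:[37/2,41/2] z:[25,83/3] -> miss, prune
      N34 x:[13,32] y:[41/2,23] z:[23,76/3] -> hit [23,23], descend [31, 33]
        N31 x:[31,32] y:[43/2,23] z:[74/3,76/3] -> miss, prune
        N33 x:[13,23] y:[41/2,23] z:[23,74/3] -> hit [23,23], descend [1, 30]
          N1 x:[20,23] y:[41/2,22] z:[71/3,74/3] -> miss, prune
          N30 x:[13,17] y:[43/2,23] z:[23,74/3] -> miss, prune

order=[0, 11, 3, 5, 8, 9, 10, 21, 25, 2, 27, 22, 34, 31, 33, 1, 30]  |boxes|=17  |leaves|=1  hit=P8

== RESULT ==
[0, 11, 3, 5, 8, 9, 10, 21, 25, 2, 27, 22, 34, 31, 33, 1, 30]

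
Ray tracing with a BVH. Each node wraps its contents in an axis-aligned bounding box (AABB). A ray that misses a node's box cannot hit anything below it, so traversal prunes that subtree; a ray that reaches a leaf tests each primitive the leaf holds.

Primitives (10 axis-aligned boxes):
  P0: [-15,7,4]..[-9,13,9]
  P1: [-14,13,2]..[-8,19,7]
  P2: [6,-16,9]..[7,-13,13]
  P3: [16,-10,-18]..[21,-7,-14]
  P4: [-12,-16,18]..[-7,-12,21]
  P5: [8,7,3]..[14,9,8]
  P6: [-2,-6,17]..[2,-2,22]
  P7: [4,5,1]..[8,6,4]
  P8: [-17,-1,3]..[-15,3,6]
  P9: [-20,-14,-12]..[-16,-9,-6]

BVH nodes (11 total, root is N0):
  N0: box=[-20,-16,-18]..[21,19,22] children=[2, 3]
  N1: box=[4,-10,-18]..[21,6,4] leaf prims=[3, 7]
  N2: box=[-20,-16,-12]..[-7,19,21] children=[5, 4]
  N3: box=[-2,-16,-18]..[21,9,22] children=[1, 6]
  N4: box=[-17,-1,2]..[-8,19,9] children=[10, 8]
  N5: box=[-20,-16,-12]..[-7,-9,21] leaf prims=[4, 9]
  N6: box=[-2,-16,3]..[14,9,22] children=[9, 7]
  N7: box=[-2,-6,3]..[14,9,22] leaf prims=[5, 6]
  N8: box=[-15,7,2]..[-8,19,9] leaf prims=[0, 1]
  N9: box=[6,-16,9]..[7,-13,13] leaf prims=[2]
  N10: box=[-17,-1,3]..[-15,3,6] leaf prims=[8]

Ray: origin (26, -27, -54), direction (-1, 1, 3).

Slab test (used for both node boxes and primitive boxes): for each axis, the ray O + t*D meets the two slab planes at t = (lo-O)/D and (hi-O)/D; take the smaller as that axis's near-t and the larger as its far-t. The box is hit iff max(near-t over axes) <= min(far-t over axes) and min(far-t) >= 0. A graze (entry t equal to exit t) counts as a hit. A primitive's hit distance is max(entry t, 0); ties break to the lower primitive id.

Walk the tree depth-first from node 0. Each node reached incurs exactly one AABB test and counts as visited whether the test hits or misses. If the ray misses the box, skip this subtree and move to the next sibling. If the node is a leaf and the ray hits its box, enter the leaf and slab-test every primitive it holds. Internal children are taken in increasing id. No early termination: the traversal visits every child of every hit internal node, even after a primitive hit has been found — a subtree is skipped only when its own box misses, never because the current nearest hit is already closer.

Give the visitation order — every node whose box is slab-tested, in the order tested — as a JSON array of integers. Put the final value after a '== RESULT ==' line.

Trace the traversal:
N0 x:[5,46] y:[11,46] z:[12,76/3] -> hit [12,76/3], descend [2, 3]
  N2 x:[33,46] y:[11,46] z:[14,25] -> miss, prune
  N3 x:[5,28] y:[11,36] z:[12,76/3] -> hit [12,76/3], descend [1, 6]
    N1 x:[5,22] y:[17,33] z:[12,58/3] -> hit [17,58/3] leaf, test {P3(miss), P7(miss)}
    N6 x:[12,28] y:[11,36] z:[19,76/3] -> hit [19,76/3], descend [7, 9]
      N7 x:[12,28] y:[21,36] z:[19,76/3] -> hit [21,76/3] leaf, test {P5(miss), P6@t=24}
      N9 x:[19,20] y:[11,14] z:[21,67/3] -> miss, prune

order=[0, 2, 3, 1, 6, 7, 9]  |boxes|=7  |leaves|=2  hit=P6

== RESULT ==
[0, 2, 3, 1, 6, 7, 9]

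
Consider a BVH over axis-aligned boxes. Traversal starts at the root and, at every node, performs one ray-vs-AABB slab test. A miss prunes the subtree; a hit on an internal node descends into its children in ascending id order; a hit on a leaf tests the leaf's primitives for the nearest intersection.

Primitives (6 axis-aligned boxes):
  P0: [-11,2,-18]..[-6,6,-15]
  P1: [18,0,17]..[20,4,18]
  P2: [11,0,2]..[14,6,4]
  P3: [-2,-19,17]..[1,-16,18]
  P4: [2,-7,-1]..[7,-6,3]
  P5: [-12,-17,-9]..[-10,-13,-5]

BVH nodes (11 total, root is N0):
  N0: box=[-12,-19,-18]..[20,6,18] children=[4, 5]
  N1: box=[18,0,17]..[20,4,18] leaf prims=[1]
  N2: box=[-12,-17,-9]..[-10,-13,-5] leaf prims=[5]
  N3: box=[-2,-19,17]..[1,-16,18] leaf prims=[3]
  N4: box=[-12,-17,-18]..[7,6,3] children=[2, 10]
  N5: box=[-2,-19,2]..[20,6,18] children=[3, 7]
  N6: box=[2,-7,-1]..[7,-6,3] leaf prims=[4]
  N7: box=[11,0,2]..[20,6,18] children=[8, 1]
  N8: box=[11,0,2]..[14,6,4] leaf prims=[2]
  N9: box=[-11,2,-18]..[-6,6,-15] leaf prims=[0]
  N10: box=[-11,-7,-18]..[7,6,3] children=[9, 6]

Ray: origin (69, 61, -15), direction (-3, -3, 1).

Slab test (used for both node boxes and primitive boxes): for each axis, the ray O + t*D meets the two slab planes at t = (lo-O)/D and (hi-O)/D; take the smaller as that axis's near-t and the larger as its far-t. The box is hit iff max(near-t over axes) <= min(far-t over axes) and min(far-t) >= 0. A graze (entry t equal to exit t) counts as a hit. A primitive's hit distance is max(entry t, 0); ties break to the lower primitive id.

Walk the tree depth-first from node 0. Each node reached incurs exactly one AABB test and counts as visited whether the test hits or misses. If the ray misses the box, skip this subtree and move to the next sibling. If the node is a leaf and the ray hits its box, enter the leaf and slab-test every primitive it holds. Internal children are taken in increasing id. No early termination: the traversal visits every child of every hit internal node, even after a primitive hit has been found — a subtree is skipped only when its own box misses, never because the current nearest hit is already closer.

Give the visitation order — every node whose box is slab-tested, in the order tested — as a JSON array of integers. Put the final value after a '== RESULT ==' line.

Walk:
N0 x:[49/3,27] y:[55/3,80/3] z:[-3,33] -> hit [55/3,80/3], descend [4, 5]
  N4 x:[62/3,27] y:[55/3,26] z:[-3,18] -> miss, prune
  N5 x:[49/3,71/3] y:[55/3,80/3] z:[17,33] -> hit [55/3,71/3], descend [3, 7]
    N3 x:[68/3,71/3] y:[77/3,80/3] z:[32,33] -> miss, prune
    N7 x:[49/3,58/3] y:[55/3,61/3] z:[17,33] -> hit [55/3,58/3], descend [1, 8]
      N1 x:[49/3,17] y:[19,61/3] z:[32,33] -> miss, prune
      N8 x:[55/3,58/3] y:[55/3,61/3] z:[17,19] -> hit [55/3,19] leaf, test {P2@t=55/3}

Summary -> nodes [0, 4, 5, 3, 7, 1, 8]; box-tests=7; leaf-entries=1; first=P2

== RESULT ==
[0, 4, 5, 3, 7, 1, 8]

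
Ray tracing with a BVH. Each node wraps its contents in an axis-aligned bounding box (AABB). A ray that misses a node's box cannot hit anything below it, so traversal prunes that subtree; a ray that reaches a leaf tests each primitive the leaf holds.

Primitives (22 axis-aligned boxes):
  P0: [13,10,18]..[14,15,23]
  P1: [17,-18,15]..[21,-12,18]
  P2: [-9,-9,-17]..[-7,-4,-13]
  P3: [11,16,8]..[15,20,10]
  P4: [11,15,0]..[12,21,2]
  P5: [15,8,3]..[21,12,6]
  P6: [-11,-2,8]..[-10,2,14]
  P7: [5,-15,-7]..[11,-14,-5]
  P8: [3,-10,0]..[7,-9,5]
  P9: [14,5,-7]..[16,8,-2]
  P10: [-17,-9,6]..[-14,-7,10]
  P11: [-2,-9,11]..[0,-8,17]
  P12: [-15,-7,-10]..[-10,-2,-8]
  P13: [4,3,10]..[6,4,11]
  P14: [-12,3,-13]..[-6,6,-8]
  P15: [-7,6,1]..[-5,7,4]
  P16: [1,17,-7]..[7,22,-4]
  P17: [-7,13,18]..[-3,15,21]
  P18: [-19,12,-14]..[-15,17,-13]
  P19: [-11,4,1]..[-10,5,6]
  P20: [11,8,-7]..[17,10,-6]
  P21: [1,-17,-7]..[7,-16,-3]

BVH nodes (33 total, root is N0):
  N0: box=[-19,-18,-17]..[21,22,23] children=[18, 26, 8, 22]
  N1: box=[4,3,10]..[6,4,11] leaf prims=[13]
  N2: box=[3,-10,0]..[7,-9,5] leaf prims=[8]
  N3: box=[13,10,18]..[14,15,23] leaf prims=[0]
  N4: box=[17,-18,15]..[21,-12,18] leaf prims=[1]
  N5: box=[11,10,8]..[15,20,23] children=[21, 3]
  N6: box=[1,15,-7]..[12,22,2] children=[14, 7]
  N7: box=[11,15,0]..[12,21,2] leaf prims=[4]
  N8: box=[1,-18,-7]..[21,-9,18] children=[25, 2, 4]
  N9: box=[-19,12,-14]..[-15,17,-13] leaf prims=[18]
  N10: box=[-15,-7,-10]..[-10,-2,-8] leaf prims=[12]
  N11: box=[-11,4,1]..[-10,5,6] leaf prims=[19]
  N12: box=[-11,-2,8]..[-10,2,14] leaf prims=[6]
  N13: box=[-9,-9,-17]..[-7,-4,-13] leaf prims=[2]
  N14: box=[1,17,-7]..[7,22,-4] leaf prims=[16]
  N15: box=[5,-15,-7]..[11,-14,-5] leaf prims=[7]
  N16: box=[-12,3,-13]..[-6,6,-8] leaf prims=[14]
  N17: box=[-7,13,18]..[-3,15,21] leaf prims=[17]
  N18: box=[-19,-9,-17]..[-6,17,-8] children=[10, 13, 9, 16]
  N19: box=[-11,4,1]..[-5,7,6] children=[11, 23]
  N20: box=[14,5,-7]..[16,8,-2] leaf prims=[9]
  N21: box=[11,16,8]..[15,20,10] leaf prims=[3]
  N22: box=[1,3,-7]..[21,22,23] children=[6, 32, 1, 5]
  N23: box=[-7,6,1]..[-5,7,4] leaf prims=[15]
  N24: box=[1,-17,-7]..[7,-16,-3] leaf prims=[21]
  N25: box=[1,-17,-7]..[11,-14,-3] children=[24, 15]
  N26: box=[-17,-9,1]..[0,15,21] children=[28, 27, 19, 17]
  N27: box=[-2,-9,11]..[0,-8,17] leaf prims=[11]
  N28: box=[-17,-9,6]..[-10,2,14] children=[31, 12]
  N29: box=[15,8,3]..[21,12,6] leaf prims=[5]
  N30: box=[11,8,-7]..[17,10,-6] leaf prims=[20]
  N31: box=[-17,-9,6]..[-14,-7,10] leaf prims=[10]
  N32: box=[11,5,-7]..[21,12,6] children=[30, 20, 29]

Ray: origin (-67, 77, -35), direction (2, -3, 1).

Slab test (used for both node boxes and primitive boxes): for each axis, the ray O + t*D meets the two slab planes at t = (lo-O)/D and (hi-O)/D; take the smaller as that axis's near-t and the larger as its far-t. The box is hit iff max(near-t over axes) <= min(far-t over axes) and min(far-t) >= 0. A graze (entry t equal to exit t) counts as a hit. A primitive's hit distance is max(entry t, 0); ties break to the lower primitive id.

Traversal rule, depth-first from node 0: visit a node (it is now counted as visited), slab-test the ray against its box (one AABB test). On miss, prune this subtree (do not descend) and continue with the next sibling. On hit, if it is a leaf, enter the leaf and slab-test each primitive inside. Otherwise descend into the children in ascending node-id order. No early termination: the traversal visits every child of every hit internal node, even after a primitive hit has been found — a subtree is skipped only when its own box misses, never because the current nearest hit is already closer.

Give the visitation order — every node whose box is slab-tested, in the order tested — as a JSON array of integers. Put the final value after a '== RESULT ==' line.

Trace the traversal:
N0 x:[24,44] y:[55/3,95/3] z:[18,58] -> hit [24,95/3], descend [8, 18, 22, 26]
  N8 x:[34,44] y:[86/3,95/3] z:[28,53] -> miss, prune
  N18 x:[24,61/2] y:[20,86/3] z:[18,27] -> hit [24,27], descend [9, 10, 13, 16]
    N9 x:[24,26] y:[20,65/3] z:[21,22] -> miss, prune
    N10 x:[26,57/2] y:[79/3,28] z:[25,27] -> hit [79/3,27] leaf, test {P12@t=79/3}
    N13 x:[29,30] y:[27,86/3] z:[18,22] -> miss, prune
    N16 x:[55/2,61/2] y:[71/3,74/3] z:[22,27] -> miss, prune
  N22 x:[34,44] y:[55/3,74/3] z:[28,58] -> miss, prune
  N26 x:[25,67/2] y:[62/3,86/3] z:[36,56] -> miss, prune

Summary -> nodes [0, 8, 18, 9, 10, 13, 16, 22, 26]; box-tests=9; leaf-entries=1; first=P12

== RESULT ==
[0, 8, 18, 9, 10, 13, 16, 22, 26]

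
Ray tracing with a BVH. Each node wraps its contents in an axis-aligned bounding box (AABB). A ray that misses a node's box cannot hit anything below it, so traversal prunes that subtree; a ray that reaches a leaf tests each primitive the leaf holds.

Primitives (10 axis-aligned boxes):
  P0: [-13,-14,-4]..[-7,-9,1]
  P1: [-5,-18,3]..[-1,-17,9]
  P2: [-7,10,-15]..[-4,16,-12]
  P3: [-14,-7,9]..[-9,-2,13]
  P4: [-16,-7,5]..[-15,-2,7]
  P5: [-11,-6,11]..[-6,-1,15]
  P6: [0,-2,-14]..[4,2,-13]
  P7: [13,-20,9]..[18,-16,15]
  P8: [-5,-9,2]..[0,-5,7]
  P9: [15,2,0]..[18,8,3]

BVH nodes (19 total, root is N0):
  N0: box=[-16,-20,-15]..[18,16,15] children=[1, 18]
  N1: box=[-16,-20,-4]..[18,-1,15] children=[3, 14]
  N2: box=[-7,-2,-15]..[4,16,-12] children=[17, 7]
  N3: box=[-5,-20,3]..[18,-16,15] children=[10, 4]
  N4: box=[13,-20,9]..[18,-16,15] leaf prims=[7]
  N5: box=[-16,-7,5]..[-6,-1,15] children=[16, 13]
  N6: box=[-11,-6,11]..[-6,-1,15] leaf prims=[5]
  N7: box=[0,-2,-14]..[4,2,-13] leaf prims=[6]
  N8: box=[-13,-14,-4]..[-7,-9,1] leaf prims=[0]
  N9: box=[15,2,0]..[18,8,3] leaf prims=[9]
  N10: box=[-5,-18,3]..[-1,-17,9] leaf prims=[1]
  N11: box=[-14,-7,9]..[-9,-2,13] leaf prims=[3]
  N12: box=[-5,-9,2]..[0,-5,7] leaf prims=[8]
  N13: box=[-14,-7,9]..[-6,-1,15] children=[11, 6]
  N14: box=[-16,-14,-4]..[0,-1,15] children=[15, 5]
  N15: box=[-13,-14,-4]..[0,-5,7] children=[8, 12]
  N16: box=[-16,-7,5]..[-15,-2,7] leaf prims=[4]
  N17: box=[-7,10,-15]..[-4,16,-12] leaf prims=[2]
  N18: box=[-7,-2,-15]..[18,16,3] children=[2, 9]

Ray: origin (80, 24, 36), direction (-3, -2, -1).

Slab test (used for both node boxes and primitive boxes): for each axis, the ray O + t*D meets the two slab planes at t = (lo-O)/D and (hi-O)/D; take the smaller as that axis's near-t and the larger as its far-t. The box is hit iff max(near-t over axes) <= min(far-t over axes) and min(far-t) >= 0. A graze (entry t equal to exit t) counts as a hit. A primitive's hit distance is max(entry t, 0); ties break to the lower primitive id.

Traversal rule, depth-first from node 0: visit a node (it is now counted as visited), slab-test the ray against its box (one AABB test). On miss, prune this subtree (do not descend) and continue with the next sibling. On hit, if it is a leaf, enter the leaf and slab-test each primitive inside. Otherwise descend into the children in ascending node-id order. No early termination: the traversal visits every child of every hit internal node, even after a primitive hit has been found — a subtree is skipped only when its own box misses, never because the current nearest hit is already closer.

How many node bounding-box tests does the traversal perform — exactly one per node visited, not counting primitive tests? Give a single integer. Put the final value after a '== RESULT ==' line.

Traverse from the root:
N0 x:[62/3,32] y:[4,22] z:[21,51] -> hit [21,22], descend [1, 18]
  N1 x:[62/3,32] y:[25/2,22] z:[21,40] -> hit [21,22], descend [3, 14]
    N3 x:[62/3,85/3] y:[20,22] z:[21,33] -> hit [21,22], descend [4, 10]
      N4 x:[62/3,67/3] y:[20,22] z:[21,27] -> hit [21,22] leaf, test {P7@t=21}
      N10 x:[27,85/3] y:[41/2,21] z:[27,33] -> miss, prune
    N14 x:[80/3,32] y:[25/2,19] z:[21,40] -> miss, prune
  N18 x:[62/3,29] y:[4,13] z:[33,51] -> miss, prune

order=[0, 1, 3, 4, 10, 14, 18]  |boxes|=7  |leaves|=1  hit=P7

== RESULT ==
7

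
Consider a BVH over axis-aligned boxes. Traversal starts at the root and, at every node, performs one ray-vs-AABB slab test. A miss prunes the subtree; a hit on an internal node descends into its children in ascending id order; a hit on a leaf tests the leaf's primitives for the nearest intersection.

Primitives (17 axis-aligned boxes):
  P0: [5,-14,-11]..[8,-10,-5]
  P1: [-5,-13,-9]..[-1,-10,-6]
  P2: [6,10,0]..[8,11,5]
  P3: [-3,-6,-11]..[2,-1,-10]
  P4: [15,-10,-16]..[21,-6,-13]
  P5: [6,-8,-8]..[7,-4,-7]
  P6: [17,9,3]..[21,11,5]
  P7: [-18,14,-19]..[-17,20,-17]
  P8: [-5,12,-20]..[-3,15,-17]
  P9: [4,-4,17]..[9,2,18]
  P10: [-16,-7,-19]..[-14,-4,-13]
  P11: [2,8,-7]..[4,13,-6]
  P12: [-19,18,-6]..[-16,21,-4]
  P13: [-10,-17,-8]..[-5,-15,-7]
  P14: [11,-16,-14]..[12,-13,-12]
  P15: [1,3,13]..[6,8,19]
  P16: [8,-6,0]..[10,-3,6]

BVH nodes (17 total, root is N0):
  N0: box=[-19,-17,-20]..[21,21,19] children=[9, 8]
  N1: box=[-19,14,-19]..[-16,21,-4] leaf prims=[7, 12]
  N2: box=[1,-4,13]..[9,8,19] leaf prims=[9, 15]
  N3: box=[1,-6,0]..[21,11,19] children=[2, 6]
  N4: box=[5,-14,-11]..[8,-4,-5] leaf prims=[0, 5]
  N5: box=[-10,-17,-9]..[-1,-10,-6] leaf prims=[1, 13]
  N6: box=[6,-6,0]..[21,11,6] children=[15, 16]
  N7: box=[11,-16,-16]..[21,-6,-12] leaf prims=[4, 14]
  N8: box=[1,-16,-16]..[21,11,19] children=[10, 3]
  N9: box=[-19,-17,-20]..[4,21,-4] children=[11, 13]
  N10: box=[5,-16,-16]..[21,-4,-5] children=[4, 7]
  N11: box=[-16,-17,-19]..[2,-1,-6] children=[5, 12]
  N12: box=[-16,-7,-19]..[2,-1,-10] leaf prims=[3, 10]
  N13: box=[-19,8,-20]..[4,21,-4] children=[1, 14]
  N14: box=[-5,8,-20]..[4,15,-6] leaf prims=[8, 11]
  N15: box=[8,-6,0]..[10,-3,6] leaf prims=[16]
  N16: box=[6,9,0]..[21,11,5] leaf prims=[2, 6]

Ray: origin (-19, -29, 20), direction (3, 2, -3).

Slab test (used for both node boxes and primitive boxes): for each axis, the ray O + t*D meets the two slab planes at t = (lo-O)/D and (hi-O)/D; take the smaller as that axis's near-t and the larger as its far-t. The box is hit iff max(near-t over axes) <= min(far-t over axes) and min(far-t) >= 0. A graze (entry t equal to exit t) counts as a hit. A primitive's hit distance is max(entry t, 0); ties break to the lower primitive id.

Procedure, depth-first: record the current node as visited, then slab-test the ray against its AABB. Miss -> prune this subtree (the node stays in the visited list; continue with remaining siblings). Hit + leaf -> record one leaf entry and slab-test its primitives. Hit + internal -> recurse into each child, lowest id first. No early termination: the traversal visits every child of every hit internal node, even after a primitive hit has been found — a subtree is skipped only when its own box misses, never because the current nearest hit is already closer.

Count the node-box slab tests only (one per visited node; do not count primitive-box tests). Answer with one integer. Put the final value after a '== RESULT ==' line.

Walk:
N0 x:[0,40/3] y:[6,25] z:[1/3,40/3] -> hit [6,40/3], descend [8, 9]
  N8 x:[20/3,40/3] y:[13/2,20] z:[1/3,12] -> hit [20/3,12], descend [3, 10]
    N3 x:[20/3,40/3] y:[23/2,20] z:[1/3,20/3] -> miss, prune
    N10 x:[8,40/3] y:[13/2,25/2] z:[25/3,12] -> hit [25/3,12], descend [4, 7]
      N4 x:[8,9] y:[15/2,25/2] z:[25/3,31/3] -> hit [25/3,9] leaf, test {P0@t=25/3, P5(miss)}
      N7 x:[10,40/3] y:[13/2,23/2] z:[32/3,12] -> hit [32/3,23/2] leaf, test {P4@t=34/3, P14(miss)}
  N9 x:[0,23/3] y:[6,25] z:[8,40/3] -> miss, prune

Visited [0, 8, 3, 10, 4, 7, 9]. Tests: 7 box, 2 leaf. Nearest: P0.

== RESULT ==
7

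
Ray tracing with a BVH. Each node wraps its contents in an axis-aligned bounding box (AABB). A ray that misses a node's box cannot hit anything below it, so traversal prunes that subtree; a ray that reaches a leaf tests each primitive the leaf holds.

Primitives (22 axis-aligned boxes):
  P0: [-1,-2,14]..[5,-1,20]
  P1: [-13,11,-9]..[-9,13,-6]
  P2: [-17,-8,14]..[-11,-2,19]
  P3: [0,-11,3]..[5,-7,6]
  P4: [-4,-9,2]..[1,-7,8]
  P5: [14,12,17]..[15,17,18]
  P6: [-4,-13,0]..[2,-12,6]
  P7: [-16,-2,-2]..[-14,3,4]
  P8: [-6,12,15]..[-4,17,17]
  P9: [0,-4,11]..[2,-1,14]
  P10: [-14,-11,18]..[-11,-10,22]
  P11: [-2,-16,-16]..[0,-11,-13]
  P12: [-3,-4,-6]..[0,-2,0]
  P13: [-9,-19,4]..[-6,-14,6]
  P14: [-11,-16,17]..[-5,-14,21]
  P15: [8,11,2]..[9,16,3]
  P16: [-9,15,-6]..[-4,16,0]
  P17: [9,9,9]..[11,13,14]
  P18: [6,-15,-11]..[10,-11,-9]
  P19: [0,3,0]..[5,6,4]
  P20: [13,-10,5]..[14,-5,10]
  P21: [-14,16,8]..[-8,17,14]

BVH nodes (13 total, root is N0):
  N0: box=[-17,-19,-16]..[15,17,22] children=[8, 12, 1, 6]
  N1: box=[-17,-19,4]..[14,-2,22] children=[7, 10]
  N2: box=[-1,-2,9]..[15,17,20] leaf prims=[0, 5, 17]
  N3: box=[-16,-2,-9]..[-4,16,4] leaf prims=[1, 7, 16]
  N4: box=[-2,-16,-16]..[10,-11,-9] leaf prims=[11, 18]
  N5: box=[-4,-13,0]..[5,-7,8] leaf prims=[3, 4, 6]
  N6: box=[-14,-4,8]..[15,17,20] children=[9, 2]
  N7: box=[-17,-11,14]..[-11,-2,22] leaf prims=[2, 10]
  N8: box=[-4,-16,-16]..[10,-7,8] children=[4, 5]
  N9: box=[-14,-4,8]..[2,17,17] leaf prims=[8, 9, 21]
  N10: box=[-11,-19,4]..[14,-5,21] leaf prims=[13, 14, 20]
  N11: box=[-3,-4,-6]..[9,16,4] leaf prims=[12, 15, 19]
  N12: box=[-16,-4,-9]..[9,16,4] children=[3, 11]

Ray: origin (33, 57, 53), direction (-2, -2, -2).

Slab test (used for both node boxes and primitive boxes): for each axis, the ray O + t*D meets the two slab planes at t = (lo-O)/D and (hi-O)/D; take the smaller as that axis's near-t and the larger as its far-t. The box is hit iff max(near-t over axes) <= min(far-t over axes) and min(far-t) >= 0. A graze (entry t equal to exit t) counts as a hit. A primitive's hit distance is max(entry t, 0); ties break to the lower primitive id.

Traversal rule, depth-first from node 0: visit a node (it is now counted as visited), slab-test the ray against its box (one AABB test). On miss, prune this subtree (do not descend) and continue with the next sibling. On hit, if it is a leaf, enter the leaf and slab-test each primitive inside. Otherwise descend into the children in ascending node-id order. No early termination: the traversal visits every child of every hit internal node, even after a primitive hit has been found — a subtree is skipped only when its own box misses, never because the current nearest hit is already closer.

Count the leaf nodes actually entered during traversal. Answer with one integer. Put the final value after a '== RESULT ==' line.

Walk:
N0 x:[9,25] y:[20,38] z:[31/2,69/2] -> hit [20,25], descend [1, 6, 8, 12]
  N1 x:[19/2,25] y:[59/2,38] z:[31/2,49/2] -> miss, prune
  N6 x:[9,47/2] y:[20,61/2] z:[33/2,45/2] -> hit [20,45/2], descend [2, 9]
    N2 x:[9,17] y:[20,59/2] z:[33/2,22] -> miss, prune
    N9 x:[31/2,47/2] y:[20,61/2] z:[18,45/2] -> hit [20,45/2] leaf, test {P8(miss), P9(miss), P21@t=41/2}
  N8 x:[23/2,37/2] y:[32,73/2] z:[45/2,69/2] -> miss, prune
  N12 x:[12,49/2] y:[41/2,61/2] z:[49/2,31] -> hit [49/2,49/2], descend [3, 11]
    N3 x:[37/2,49/2] y:[41/2,59/2] z:[49/2,31] -> hit [49/2,49/2] leaf, test {P1(miss), P7(miss), P16(miss)}
    N11 x:[12,18] y:[41/2,61/2] z:[49/2,59/2] -> miss, prune

Visited [0, 1, 6, 2, 9, 8, 12, 3, 11]. Tests: 9 box, 2 leaf. Nearest: P21.

== RESULT ==
2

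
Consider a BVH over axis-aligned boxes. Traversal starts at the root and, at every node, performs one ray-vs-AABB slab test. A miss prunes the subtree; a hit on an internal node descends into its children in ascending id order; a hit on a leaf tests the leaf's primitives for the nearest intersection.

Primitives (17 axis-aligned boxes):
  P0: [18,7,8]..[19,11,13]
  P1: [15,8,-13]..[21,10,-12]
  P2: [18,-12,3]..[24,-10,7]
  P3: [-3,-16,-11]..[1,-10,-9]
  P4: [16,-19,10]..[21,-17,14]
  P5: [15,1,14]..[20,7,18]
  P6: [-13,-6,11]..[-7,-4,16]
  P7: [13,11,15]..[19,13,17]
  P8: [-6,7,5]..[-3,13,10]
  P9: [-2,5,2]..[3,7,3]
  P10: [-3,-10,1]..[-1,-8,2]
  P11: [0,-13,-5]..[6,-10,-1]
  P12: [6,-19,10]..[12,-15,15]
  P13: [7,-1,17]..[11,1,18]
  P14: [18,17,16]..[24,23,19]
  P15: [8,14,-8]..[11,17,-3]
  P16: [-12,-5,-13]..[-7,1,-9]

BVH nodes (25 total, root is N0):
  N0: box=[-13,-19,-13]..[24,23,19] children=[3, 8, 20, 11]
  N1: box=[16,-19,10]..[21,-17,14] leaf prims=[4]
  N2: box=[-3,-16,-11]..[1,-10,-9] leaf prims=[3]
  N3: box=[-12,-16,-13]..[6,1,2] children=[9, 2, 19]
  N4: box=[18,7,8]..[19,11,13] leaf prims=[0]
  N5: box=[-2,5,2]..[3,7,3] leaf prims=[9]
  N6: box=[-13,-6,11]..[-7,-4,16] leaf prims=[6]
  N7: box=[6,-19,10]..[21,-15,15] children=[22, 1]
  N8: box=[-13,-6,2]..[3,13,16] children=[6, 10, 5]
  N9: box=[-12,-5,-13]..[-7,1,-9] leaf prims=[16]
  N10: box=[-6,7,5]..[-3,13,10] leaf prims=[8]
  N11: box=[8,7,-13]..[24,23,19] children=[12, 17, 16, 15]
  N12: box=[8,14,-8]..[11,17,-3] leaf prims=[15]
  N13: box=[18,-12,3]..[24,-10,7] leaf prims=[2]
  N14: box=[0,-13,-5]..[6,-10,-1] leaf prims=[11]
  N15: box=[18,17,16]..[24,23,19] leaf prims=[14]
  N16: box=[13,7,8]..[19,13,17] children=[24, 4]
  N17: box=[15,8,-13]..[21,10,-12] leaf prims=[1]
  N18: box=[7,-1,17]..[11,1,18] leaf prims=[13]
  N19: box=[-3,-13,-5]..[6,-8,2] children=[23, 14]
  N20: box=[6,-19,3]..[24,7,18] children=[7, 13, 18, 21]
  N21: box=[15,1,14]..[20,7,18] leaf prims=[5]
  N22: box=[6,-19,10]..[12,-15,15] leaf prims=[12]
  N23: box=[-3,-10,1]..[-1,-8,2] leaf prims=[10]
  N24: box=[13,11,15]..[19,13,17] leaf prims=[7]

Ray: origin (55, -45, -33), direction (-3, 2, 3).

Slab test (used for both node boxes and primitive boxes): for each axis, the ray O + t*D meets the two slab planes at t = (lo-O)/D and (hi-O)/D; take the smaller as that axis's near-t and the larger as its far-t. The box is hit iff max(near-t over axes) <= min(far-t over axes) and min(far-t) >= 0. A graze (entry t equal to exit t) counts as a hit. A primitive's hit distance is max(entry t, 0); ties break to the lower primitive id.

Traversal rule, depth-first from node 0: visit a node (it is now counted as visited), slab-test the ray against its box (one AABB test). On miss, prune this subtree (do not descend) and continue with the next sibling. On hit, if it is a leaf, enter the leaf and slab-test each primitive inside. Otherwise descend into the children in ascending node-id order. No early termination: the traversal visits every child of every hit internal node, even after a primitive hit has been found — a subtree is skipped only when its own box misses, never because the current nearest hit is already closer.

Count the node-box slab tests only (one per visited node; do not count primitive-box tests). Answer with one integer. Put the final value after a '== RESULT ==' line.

Walk:
N0 x:[31/3,68/3] y:[13,34] z:[20/3,52/3] -> hit [13,52/3], descend [3, 8, 11, 20]
  N3 x:[49/3,67/3] y:[29/2,23] z:[20/3,35/3] -> miss, prune
  N8 x:[52/3,68/3] y:[39/2,29] z:[35/3,49/3] -> miss, prune
  N11 x:[31/3,47/3] y:[26,34] z:[20/3,52/3] -> miss, prune
  N20 x:[31/3,49/3] y:[13,26] z:[12,17] -> hit [13,49/3], descend [7, 13, 18, 21]
    N7 x:[34/3,49/3] y:[13,15] z:[43/3,16] -> hit [43/3,15], descend [1, 22]
      N1 x:[34/3,13] y:[13,14] z:[43/3,47/3] -> miss, prune
      N22 x:[43/3,49/3] y:[13,15] z:[43/3,16] -> hit [43/3,15] leaf, test {P12@t=43/3}
    N13 x:[31/3,37/3] y:[33/2,35/2] z:[12,40/3] -> miss, prune
    N18 x:[44/3,16] y:[22,23] z:[50/3,17] -> miss, prune
    N21 x:[35/3,40/3] y:[23,26] z:[47/3,17] -> miss, prune

Summary -> nodes [0, 3, 8, 11, 20, 7, 1, 22, 13, 18, 21]; box-tests=11; leaf-entries=1; first=P12

== RESULT ==
11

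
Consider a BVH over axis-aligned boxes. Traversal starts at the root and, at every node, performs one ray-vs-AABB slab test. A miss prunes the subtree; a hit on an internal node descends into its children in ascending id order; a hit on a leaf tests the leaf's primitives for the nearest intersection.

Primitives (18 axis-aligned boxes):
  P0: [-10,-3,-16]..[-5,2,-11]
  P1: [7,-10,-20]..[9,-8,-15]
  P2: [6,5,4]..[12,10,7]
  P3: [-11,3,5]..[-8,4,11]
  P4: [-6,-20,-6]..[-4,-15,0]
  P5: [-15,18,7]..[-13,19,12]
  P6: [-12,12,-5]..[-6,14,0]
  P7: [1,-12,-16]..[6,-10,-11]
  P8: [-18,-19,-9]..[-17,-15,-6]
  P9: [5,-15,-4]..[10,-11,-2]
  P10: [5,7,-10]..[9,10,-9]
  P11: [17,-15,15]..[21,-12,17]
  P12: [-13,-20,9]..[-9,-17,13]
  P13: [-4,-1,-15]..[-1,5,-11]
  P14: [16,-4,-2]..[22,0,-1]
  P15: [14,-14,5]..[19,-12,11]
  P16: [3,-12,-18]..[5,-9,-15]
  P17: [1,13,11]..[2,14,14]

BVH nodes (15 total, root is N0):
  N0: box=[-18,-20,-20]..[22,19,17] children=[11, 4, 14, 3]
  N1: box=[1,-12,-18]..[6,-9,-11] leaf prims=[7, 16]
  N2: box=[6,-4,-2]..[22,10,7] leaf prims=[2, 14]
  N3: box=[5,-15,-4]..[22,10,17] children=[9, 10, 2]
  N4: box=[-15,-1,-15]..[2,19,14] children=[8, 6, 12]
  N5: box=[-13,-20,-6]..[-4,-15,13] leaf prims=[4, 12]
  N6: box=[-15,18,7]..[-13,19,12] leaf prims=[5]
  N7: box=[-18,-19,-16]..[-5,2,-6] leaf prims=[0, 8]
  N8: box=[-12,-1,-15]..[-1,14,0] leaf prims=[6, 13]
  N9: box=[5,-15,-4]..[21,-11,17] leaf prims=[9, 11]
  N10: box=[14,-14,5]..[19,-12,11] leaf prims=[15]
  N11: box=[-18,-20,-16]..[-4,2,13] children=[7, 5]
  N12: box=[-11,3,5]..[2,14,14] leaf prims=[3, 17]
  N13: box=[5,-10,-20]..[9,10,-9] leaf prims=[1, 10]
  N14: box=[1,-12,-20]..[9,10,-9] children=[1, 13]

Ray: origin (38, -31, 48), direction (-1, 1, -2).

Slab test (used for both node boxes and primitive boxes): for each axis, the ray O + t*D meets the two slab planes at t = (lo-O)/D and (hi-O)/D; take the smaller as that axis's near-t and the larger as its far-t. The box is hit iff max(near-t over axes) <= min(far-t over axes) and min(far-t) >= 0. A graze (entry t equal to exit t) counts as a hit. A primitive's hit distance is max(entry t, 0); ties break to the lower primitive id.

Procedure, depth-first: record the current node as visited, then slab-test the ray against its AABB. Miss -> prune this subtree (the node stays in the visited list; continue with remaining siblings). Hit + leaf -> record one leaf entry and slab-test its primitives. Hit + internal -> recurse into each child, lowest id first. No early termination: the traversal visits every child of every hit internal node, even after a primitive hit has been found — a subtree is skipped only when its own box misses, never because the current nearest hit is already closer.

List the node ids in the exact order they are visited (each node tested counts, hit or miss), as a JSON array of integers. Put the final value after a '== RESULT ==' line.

Trace the traversal:
N0 x:[16,56] y:[11,50] z:[31/2,34] -> hit [16,34], descend [3, 4, 11, 14]
  N3 x:[16,33] y:[16,41] z:[31/2,26] -> hit [16,26], descend [2, 9, 10]
    N2 x:[16,32] y:[27,41] z:[41/2,25] -> miss, prune
    N9 x:[17,33] y:[16,20] z:[31/2,26] -> hit [17,20] leaf, test {P9(miss), P11(miss)}
    N10 x:[19,24] y:[17,19] z:[37/2,43/2] -> hit [19,19] leaf, test {P15@t=19}
  N4 x:[36,53] y:[30,50] z:[17,63/2] -> miss, prune
  N11 x:[42,56] y:[11,33] z:[35/2,32] -> miss, prune
  N14 x:[29,37] y:[19,41] z:[57/2,34] -> hit [29,34], descend [1, 13]
    N1 x:[32,37] y:[19,22] z:[59/2,33] -> miss, prune
    N13 x:[29,33] y:[21,41] z:[57/2,34] -> hit [29,33] leaf, test {P1(miss), P10(miss)}

Visited [0, 3, 2, 9, 10, 4, 11, 14, 1, 13]. Tests: 10 box, 3 leaf. Nearest: P15.

== RESULT ==
[0, 3, 2, 9, 10, 4, 11, 14, 1, 13]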